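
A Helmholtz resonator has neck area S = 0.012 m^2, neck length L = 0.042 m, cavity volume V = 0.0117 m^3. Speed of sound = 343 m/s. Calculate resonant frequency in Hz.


Given values:
  S = 0.012 m^2, L = 0.042 m, V = 0.0117 m^3, c = 343 m/s
Formula: f = (c / (2*pi)) * sqrt(S / (V * L))
Compute V * L = 0.0117 * 0.042 = 0.0004914
Compute S / (V * L) = 0.012 / 0.0004914 = 24.42
Compute sqrt(24.42) = 4.94166
Compute c / (2*pi) = 343 / 6.283185 = 54.590148
f = 54.590148 * 4.94166 = 269.77

269.77 Hz


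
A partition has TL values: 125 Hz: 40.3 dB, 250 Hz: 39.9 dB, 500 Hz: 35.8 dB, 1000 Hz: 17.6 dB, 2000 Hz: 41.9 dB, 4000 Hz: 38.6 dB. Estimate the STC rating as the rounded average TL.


Given TL values at each frequency:
  125 Hz: 40.3 dB
  250 Hz: 39.9 dB
  500 Hz: 35.8 dB
  1000 Hz: 17.6 dB
  2000 Hz: 41.9 dB
  4000 Hz: 38.6 dB
Formula: STC ~ round(average of TL values)
Sum = 40.3 + 39.9 + 35.8 + 17.6 + 41.9 + 38.6 = 214.1
Average = 214.1 / 6 = 35.68
Rounded: 36

36


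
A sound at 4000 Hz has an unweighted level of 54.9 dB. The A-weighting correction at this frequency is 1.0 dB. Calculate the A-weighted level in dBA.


Given values:
  SPL = 54.9 dB
  A-weighting at 4000 Hz = 1.0 dB
Formula: L_A = SPL + A_weight
L_A = 54.9 + (1.0)
L_A = 55.9

55.9 dBA


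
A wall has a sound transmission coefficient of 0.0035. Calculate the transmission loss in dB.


Given values:
  tau = 0.0035
Formula: TL = 10 * log10(1 / tau)
Compute 1 / tau = 1 / 0.0035 = 285.7143
Compute log10(285.7143) = 2.455932
TL = 10 * 2.455932 = 24.56

24.56 dB


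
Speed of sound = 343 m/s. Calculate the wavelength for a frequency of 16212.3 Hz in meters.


Given values:
  c = 343 m/s, f = 16212.3 Hz
Formula: lambda = c / f
lambda = 343 / 16212.3
lambda = 0.0212

0.0212 m


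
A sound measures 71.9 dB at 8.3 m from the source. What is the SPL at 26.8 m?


Given values:
  SPL1 = 71.9 dB, r1 = 8.3 m, r2 = 26.8 m
Formula: SPL2 = SPL1 - 20 * log10(r2 / r1)
Compute ratio: r2 / r1 = 26.8 / 8.3 = 3.2289
Compute log10: log10(3.2289) = 0.509055
Compute drop: 20 * 0.509055 = 10.1811
SPL2 = 71.9 - 10.1811 = 61.72

61.72 dB


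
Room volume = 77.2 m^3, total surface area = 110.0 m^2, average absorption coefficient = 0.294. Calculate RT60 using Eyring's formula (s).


Given values:
  V = 77.2 m^3, S = 110.0 m^2, alpha = 0.294
Formula: RT60 = 0.161 * V / (-S * ln(1 - alpha))
Compute ln(1 - 0.294) = ln(0.706) = -0.34814
Denominator: -110.0 * -0.34814 = 38.2954
Numerator: 0.161 * 77.2 = 12.4292
RT60 = 12.4292 / 38.2954 = 0.325

0.325 s


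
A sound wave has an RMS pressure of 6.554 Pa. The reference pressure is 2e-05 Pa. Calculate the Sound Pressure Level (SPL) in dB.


Given values:
  p = 6.554 Pa
  p_ref = 2e-05 Pa
Formula: SPL = 20 * log10(p / p_ref)
Compute ratio: p / p_ref = 6.554 / 2e-05 = 327700
Compute log10: log10(327700) = 5.515476
Multiply: SPL = 20 * 5.515476 = 110.31

110.31 dB


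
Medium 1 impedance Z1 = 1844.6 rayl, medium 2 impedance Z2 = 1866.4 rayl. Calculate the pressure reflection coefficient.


Given values:
  Z1 = 1844.6 rayl, Z2 = 1866.4 rayl
Formula: R = (Z2 - Z1) / (Z2 + Z1)
Numerator: Z2 - Z1 = 1866.4 - 1844.6 = 21.8
Denominator: Z2 + Z1 = 1866.4 + 1844.6 = 3711.0
R = 21.8 / 3711.0 = 0.0059

0.0059


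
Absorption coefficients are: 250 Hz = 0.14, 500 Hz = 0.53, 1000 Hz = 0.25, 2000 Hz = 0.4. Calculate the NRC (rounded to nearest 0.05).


Given values:
  a_250 = 0.14, a_500 = 0.53
  a_1000 = 0.25, a_2000 = 0.4
Formula: NRC = (a250 + a500 + a1000 + a2000) / 4
Sum = 0.14 + 0.53 + 0.25 + 0.4 = 1.32
NRC = 1.32 / 4 = 0.33
Rounded to nearest 0.05: 0.35

0.35


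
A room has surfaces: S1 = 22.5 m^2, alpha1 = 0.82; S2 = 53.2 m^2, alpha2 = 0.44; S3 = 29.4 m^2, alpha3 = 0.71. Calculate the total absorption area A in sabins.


Given surfaces:
  Surface 1: 22.5 * 0.82 = 18.45
  Surface 2: 53.2 * 0.44 = 23.408
  Surface 3: 29.4 * 0.71 = 20.874
Formula: A = sum(Si * alpha_i)
A = 18.45 + 23.408 + 20.874
A = 62.73

62.73 sabins


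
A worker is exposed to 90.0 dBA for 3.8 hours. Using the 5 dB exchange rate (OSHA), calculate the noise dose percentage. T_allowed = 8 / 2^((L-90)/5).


Given values:
  L = 90.0 dBA, T = 3.8 hours
Formula: T_allowed = 8 / 2^((L - 90) / 5)
Compute exponent: (90.0 - 90) / 5 = 0.0
Compute 2^(0.0) = 1.0
T_allowed = 8 / 1.0 = 8.0 hours
Dose = (T / T_allowed) * 100
Dose = (3.8 / 8.0) * 100 = 47.5

47.5 %


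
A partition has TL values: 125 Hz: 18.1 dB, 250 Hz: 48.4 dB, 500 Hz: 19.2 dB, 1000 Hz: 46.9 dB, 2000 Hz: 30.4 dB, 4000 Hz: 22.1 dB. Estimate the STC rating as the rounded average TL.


Given TL values at each frequency:
  125 Hz: 18.1 dB
  250 Hz: 48.4 dB
  500 Hz: 19.2 dB
  1000 Hz: 46.9 dB
  2000 Hz: 30.4 dB
  4000 Hz: 22.1 dB
Formula: STC ~ round(average of TL values)
Sum = 18.1 + 48.4 + 19.2 + 46.9 + 30.4 + 22.1 = 185.1
Average = 185.1 / 6 = 30.85
Rounded: 31

31


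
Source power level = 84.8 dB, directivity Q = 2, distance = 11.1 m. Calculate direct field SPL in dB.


Given values:
  Lw = 84.8 dB, Q = 2, r = 11.1 m
Formula: SPL = Lw + 10 * log10(Q / (4 * pi * r^2))
Compute 4 * pi * r^2 = 4 * pi * 11.1^2 = 1548.3025
Compute Q / denom = 2 / 1548.3025 = 0.00129174
Compute 10 * log10(0.00129174) = -28.8882
SPL = 84.8 + (-28.8882) = 55.91

55.91 dB


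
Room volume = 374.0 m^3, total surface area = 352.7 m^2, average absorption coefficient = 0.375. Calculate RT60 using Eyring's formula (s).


Given values:
  V = 374.0 m^3, S = 352.7 m^2, alpha = 0.375
Formula: RT60 = 0.161 * V / (-S * ln(1 - alpha))
Compute ln(1 - 0.375) = ln(0.625) = -0.470004
Denominator: -352.7 * -0.470004 = 165.7704
Numerator: 0.161 * 374.0 = 60.214
RT60 = 60.214 / 165.7704 = 0.363

0.363 s


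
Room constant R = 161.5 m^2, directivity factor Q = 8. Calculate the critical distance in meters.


Given values:
  R = 161.5 m^2, Q = 8
Formula: d_c = 0.141 * sqrt(Q * R)
Compute Q * R = 8 * 161.5 = 1292.0
Compute sqrt(1292.0) = 35.9444
d_c = 0.141 * 35.9444 = 5.068

5.068 m


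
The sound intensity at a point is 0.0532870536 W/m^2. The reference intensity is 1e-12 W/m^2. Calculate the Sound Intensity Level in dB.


Given values:
  I = 0.0532870536 W/m^2
  I_ref = 1e-12 W/m^2
Formula: SIL = 10 * log10(I / I_ref)
Compute ratio: I / I_ref = 53287053600
Compute log10: log10(53287053600) = 10.726622
Multiply: SIL = 10 * 10.726622 = 107.27

107.27 dB


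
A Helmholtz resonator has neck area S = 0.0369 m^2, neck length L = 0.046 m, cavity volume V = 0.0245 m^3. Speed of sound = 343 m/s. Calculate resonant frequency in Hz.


Given values:
  S = 0.0369 m^2, L = 0.046 m, V = 0.0245 m^3, c = 343 m/s
Formula: f = (c / (2*pi)) * sqrt(S / (V * L))
Compute V * L = 0.0245 * 0.046 = 0.001127
Compute S / (V * L) = 0.0369 / 0.001127 = 32.7418
Compute sqrt(32.7418) = 5.722045
Compute c / (2*pi) = 343 / 6.283185 = 54.590148
f = 54.590148 * 5.722045 = 312.37

312.37 Hz


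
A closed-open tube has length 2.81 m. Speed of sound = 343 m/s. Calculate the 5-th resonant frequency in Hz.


Given values:
  Tube type: closed-open, L = 2.81 m, c = 343 m/s, n = 5
Formula: f_n = (2n - 1) * c / (4 * L)
Compute 2n - 1 = 2*5 - 1 = 9
Compute 4 * L = 4 * 2.81 = 11.24
f = 9 * 343 / 11.24
f = 274.64

274.64 Hz


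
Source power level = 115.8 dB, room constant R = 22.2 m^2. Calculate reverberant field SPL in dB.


Given values:
  Lw = 115.8 dB, R = 22.2 m^2
Formula: SPL = Lw + 10 * log10(4 / R)
Compute 4 / R = 4 / 22.2 = 0.18018
Compute 10 * log10(0.18018) = -7.4429
SPL = 115.8 + (-7.4429) = 108.36

108.36 dB


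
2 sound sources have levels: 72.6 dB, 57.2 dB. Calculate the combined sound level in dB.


Formula: L_total = 10 * log10( sum(10^(Li/10)) )
  Source 1: 10^(72.6/10) = 18197008.5861
  Source 2: 10^(57.2/10) = 524807.4602
Sum of linear values = 18721816.0463
L_total = 10 * log10(18721816.0463) = 72.72

72.72 dB


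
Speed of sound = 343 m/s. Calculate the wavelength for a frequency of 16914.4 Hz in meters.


Given values:
  c = 343 m/s, f = 16914.4 Hz
Formula: lambda = c / f
lambda = 343 / 16914.4
lambda = 0.0203

0.0203 m


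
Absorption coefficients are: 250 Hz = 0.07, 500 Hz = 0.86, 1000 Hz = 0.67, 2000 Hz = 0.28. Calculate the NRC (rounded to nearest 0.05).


Given values:
  a_250 = 0.07, a_500 = 0.86
  a_1000 = 0.67, a_2000 = 0.28
Formula: NRC = (a250 + a500 + a1000 + a2000) / 4
Sum = 0.07 + 0.86 + 0.67 + 0.28 = 1.88
NRC = 1.88 / 4 = 0.47
Rounded to nearest 0.05: 0.45

0.45


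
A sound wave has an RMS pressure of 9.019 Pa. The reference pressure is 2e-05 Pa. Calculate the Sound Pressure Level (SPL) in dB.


Given values:
  p = 9.019 Pa
  p_ref = 2e-05 Pa
Formula: SPL = 20 * log10(p / p_ref)
Compute ratio: p / p_ref = 9.019 / 2e-05 = 450950
Compute log10: log10(450950) = 5.654128
Multiply: SPL = 20 * 5.654128 = 113.08

113.08 dB


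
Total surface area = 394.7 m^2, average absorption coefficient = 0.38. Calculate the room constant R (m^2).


Given values:
  S = 394.7 m^2, alpha = 0.38
Formula: R = S * alpha / (1 - alpha)
Numerator: 394.7 * 0.38 = 149.986
Denominator: 1 - 0.38 = 0.62
R = 149.986 / 0.62 = 241.91

241.91 m^2


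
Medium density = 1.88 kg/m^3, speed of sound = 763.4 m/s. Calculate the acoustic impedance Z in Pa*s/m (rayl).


Given values:
  rho = 1.88 kg/m^3
  c = 763.4 m/s
Formula: Z = rho * c
Z = 1.88 * 763.4
Z = 1435.19

1435.19 rayl


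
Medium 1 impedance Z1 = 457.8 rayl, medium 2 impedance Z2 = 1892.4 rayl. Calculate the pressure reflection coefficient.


Given values:
  Z1 = 457.8 rayl, Z2 = 1892.4 rayl
Formula: R = (Z2 - Z1) / (Z2 + Z1)
Numerator: Z2 - Z1 = 1892.4 - 457.8 = 1434.6
Denominator: Z2 + Z1 = 1892.4 + 457.8 = 2350.2
R = 1434.6 / 2350.2 = 0.6104

0.6104


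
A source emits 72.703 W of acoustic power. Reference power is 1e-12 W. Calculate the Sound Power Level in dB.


Given values:
  W = 72.703 W
  W_ref = 1e-12 W
Formula: SWL = 10 * log10(W / W_ref)
Compute ratio: W / W_ref = 72703000000000
Compute log10: log10(72703000000000) = 13.861552
Multiply: SWL = 10 * 13.861552 = 138.62

138.62 dB


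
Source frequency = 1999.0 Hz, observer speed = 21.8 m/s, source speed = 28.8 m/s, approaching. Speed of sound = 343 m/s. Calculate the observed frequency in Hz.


Given values:
  f_s = 1999.0 Hz, v_o = 21.8 m/s, v_s = 28.8 m/s
  Direction: approaching
Formula: f_o = f_s * (c + v_o) / (c - v_s)
Numerator: c + v_o = 343 + 21.8 = 364.8
Denominator: c - v_s = 343 - 28.8 = 314.2
f_o = 1999.0 * 364.8 / 314.2 = 2320.93

2320.93 Hz


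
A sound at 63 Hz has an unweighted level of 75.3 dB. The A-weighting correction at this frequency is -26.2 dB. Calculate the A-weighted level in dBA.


Given values:
  SPL = 75.3 dB
  A-weighting at 63 Hz = -26.2 dB
Formula: L_A = SPL + A_weight
L_A = 75.3 + (-26.2)
L_A = 49.1

49.1 dBA


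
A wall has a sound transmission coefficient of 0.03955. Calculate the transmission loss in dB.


Given values:
  tau = 0.03955
Formula: TL = 10 * log10(1 / tau)
Compute 1 / tau = 1 / 0.03955 = 25.2845
Compute log10(25.2845) = 1.402854
TL = 10 * 1.402854 = 14.03

14.03 dB


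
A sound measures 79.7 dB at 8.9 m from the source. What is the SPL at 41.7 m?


Given values:
  SPL1 = 79.7 dB, r1 = 8.9 m, r2 = 41.7 m
Formula: SPL2 = SPL1 - 20 * log10(r2 / r1)
Compute ratio: r2 / r1 = 41.7 / 8.9 = 4.6854
Compute log10: log10(4.6854) = 0.670747
Compute drop: 20 * 0.670747 = 13.4149
SPL2 = 79.7 - 13.4149 = 66.29

66.29 dB


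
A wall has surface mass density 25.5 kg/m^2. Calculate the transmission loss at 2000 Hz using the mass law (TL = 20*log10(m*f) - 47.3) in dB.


Given values:
  m = 25.5 kg/m^2, f = 2000 Hz
Formula: TL = 20 * log10(m * f) - 47.3
Compute m * f = 25.5 * 2000 = 51000.0
Compute log10(51000.0) = 4.70757
Compute 20 * 4.70757 = 94.1514
TL = 94.1514 - 47.3 = 46.85

46.85 dB


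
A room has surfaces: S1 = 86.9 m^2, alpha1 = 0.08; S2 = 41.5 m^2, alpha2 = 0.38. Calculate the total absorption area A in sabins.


Given surfaces:
  Surface 1: 86.9 * 0.08 = 6.952
  Surface 2: 41.5 * 0.38 = 15.77
Formula: A = sum(Si * alpha_i)
A = 6.952 + 15.77
A = 22.72

22.72 sabins


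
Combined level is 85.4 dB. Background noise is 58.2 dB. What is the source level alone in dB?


Given values:
  L_total = 85.4 dB, L_bg = 58.2 dB
Formula: L_source = 10 * log10(10^(L_total/10) - 10^(L_bg/10))
Convert to linear:
  10^(85.4/10) = 346736850.4525
  10^(58.2/10) = 660693.448
Difference: 346736850.4525 - 660693.448 = 346076157.0045
L_source = 10 * log10(346076157.0045) = 85.39

85.39 dB


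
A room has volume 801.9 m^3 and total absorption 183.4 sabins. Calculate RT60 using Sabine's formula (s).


Given values:
  V = 801.9 m^3
  A = 183.4 sabins
Formula: RT60 = 0.161 * V / A
Numerator: 0.161 * 801.9 = 129.1059
RT60 = 129.1059 / 183.4 = 0.704

0.704 s


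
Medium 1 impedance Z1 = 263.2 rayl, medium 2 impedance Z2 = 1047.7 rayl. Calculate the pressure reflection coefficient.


Given values:
  Z1 = 263.2 rayl, Z2 = 1047.7 rayl
Formula: R = (Z2 - Z1) / (Z2 + Z1)
Numerator: Z2 - Z1 = 1047.7 - 263.2 = 784.5
Denominator: Z2 + Z1 = 1047.7 + 263.2 = 1310.9
R = 784.5 / 1310.9 = 0.5984

0.5984


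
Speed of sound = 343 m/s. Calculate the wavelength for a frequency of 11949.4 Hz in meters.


Given values:
  c = 343 m/s, f = 11949.4 Hz
Formula: lambda = c / f
lambda = 343 / 11949.4
lambda = 0.0287

0.0287 m


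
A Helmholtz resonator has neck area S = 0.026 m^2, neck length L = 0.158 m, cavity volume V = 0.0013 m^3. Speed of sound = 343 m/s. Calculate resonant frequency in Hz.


Given values:
  S = 0.026 m^2, L = 0.158 m, V = 0.0013 m^3, c = 343 m/s
Formula: f = (c / (2*pi)) * sqrt(S / (V * L))
Compute V * L = 0.0013 * 0.158 = 0.0002054
Compute S / (V * L) = 0.026 / 0.0002054 = 126.5823
Compute sqrt(126.5823) = 11.25088
Compute c / (2*pi) = 343 / 6.283185 = 54.590148
f = 54.590148 * 11.25088 = 614.19

614.19 Hz


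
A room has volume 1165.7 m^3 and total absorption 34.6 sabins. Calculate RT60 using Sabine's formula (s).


Given values:
  V = 1165.7 m^3
  A = 34.6 sabins
Formula: RT60 = 0.161 * V / A
Numerator: 0.161 * 1165.7 = 187.6777
RT60 = 187.6777 / 34.6 = 5.424

5.424 s


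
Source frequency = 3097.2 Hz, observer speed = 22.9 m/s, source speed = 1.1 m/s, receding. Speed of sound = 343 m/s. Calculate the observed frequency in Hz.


Given values:
  f_s = 3097.2 Hz, v_o = 22.9 m/s, v_s = 1.1 m/s
  Direction: receding
Formula: f_o = f_s * (c - v_o) / (c + v_s)
Numerator: c - v_o = 343 - 22.9 = 320.1
Denominator: c + v_s = 343 + 1.1 = 344.1
f_o = 3097.2 * 320.1 / 344.1 = 2881.18

2881.18 Hz


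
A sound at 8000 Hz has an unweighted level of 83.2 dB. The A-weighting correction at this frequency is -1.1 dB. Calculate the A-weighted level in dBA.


Given values:
  SPL = 83.2 dB
  A-weighting at 8000 Hz = -1.1 dB
Formula: L_A = SPL + A_weight
L_A = 83.2 + (-1.1)
L_A = 82.1

82.1 dBA


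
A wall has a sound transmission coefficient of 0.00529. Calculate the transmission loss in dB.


Given values:
  tau = 0.00529
Formula: TL = 10 * log10(1 / tau)
Compute 1 / tau = 1 / 0.00529 = 189.0359
Compute log10(189.0359) = 2.276544
TL = 10 * 2.276544 = 22.77

22.77 dB


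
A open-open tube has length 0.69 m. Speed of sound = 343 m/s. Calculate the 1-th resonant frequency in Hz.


Given values:
  Tube type: open-open, L = 0.69 m, c = 343 m/s, n = 1
Formula: f_n = n * c / (2 * L)
Compute 2 * L = 2 * 0.69 = 1.38
f = 1 * 343 / 1.38
f = 248.55

248.55 Hz


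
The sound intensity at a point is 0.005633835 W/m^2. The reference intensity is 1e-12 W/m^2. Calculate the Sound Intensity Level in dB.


Given values:
  I = 0.005633835 W/m^2
  I_ref = 1e-12 W/m^2
Formula: SIL = 10 * log10(I / I_ref)
Compute ratio: I / I_ref = 5633835000
Compute log10: log10(5633835000) = 9.750804
Multiply: SIL = 10 * 9.750804 = 97.51

97.51 dB


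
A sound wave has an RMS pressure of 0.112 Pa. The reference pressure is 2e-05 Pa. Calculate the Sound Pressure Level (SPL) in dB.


Given values:
  p = 0.112 Pa
  p_ref = 2e-05 Pa
Formula: SPL = 20 * log10(p / p_ref)
Compute ratio: p / p_ref = 0.112 / 2e-05 = 5600
Compute log10: log10(5600) = 3.748188
Multiply: SPL = 20 * 3.748188 = 74.96

74.96 dB


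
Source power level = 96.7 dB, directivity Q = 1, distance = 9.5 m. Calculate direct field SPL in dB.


Given values:
  Lw = 96.7 dB, Q = 1, r = 9.5 m
Formula: SPL = Lw + 10 * log10(Q / (4 * pi * r^2))
Compute 4 * pi * r^2 = 4 * pi * 9.5^2 = 1134.1149
Compute Q / denom = 1 / 1134.1149 = 0.00088174
Compute 10 * log10(0.00088174) = -30.5466
SPL = 96.7 + (-30.5466) = 66.15

66.15 dB


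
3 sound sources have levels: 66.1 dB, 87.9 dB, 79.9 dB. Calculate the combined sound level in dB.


Formula: L_total = 10 * log10( sum(10^(Li/10)) )
  Source 1: 10^(66.1/10) = 4073802.778
  Source 2: 10^(87.9/10) = 616595001.8615
  Source 3: 10^(79.9/10) = 97723722.0956
Sum of linear values = 718392526.7351
L_total = 10 * log10(718392526.7351) = 88.56

88.56 dB


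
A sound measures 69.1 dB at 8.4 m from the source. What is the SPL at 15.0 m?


Given values:
  SPL1 = 69.1 dB, r1 = 8.4 m, r2 = 15.0 m
Formula: SPL2 = SPL1 - 20 * log10(r2 / r1)
Compute ratio: r2 / r1 = 15.0 / 8.4 = 1.7857
Compute log10: log10(1.7857) = 0.251808
Compute drop: 20 * 0.251808 = 5.0362
SPL2 = 69.1 - 5.0362 = 64.06

64.06 dB


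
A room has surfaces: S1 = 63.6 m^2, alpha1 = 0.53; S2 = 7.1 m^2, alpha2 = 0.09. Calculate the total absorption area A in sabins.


Given surfaces:
  Surface 1: 63.6 * 0.53 = 33.708
  Surface 2: 7.1 * 0.09 = 0.639
Formula: A = sum(Si * alpha_i)
A = 33.708 + 0.639
A = 34.35

34.35 sabins


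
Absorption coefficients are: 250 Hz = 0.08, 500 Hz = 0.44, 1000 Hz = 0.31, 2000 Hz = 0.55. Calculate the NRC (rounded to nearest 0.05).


Given values:
  a_250 = 0.08, a_500 = 0.44
  a_1000 = 0.31, a_2000 = 0.55
Formula: NRC = (a250 + a500 + a1000 + a2000) / 4
Sum = 0.08 + 0.44 + 0.31 + 0.55 = 1.38
NRC = 1.38 / 4 = 0.345
Rounded to nearest 0.05: 0.35

0.35


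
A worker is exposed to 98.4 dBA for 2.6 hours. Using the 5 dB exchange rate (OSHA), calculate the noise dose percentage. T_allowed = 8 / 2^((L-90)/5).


Given values:
  L = 98.4 dBA, T = 2.6 hours
Formula: T_allowed = 8 / 2^((L - 90) / 5)
Compute exponent: (98.4 - 90) / 5 = 1.68
Compute 2^(1.68) = 3.20428
T_allowed = 8 / 3.20428 = 2.496661 hours
Dose = (T / T_allowed) * 100
Dose = (2.6 / 2.496661) * 100 = 104.14

104.14 %


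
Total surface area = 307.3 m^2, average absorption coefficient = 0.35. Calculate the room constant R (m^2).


Given values:
  S = 307.3 m^2, alpha = 0.35
Formula: R = S * alpha / (1 - alpha)
Numerator: 307.3 * 0.35 = 107.555
Denominator: 1 - 0.35 = 0.65
R = 107.555 / 0.65 = 165.47

165.47 m^2


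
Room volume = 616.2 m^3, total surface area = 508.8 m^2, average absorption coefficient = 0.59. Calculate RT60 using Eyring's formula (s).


Given values:
  V = 616.2 m^3, S = 508.8 m^2, alpha = 0.59
Formula: RT60 = 0.161 * V / (-S * ln(1 - alpha))
Compute ln(1 - 0.59) = ln(0.41) = -0.891598
Denominator: -508.8 * -0.891598 = 453.6451
Numerator: 0.161 * 616.2 = 99.2082
RT60 = 99.2082 / 453.6451 = 0.219

0.219 s


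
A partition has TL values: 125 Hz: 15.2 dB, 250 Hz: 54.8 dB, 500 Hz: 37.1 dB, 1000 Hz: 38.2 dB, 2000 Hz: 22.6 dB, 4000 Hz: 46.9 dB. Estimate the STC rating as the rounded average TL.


Given TL values at each frequency:
  125 Hz: 15.2 dB
  250 Hz: 54.8 dB
  500 Hz: 37.1 dB
  1000 Hz: 38.2 dB
  2000 Hz: 22.6 dB
  4000 Hz: 46.9 dB
Formula: STC ~ round(average of TL values)
Sum = 15.2 + 54.8 + 37.1 + 38.2 + 22.6 + 46.9 = 214.8
Average = 214.8 / 6 = 35.8
Rounded: 36

36


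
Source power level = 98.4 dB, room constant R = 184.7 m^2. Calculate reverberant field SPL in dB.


Given values:
  Lw = 98.4 dB, R = 184.7 m^2
Formula: SPL = Lw + 10 * log10(4 / R)
Compute 4 / R = 4 / 184.7 = 0.021657
Compute 10 * log10(0.021657) = -16.644
SPL = 98.4 + (-16.644) = 81.76

81.76 dB


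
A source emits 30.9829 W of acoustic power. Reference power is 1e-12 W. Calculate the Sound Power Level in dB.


Given values:
  W = 30.9829 W
  W_ref = 1e-12 W
Formula: SWL = 10 * log10(W / W_ref)
Compute ratio: W / W_ref = 30982900000000
Compute log10: log10(30982900000000) = 13.491122
Multiply: SWL = 10 * 13.491122 = 134.91

134.91 dB


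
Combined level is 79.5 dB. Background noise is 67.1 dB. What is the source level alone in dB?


Given values:
  L_total = 79.5 dB, L_bg = 67.1 dB
Formula: L_source = 10 * log10(10^(L_total/10) - 10^(L_bg/10))
Convert to linear:
  10^(79.5/10) = 89125093.8134
  10^(67.1/10) = 5128613.8399
Difference: 89125093.8134 - 5128613.8399 = 83996479.9735
L_source = 10 * log10(83996479.9735) = 79.24

79.24 dB


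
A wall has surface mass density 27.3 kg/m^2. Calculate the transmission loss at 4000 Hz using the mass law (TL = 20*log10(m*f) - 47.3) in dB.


Given values:
  m = 27.3 kg/m^2, f = 4000 Hz
Formula: TL = 20 * log10(m * f) - 47.3
Compute m * f = 27.3 * 4000 = 109200.0
Compute log10(109200.0) = 5.038223
Compute 20 * 5.038223 = 100.7645
TL = 100.7645 - 47.3 = 53.46

53.46 dB


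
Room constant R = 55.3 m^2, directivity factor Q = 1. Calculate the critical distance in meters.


Given values:
  R = 55.3 m^2, Q = 1
Formula: d_c = 0.141 * sqrt(Q * R)
Compute Q * R = 1 * 55.3 = 55.3
Compute sqrt(55.3) = 7.4364
d_c = 0.141 * 7.4364 = 1.049

1.049 m


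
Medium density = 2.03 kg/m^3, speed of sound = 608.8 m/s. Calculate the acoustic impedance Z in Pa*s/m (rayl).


Given values:
  rho = 2.03 kg/m^3
  c = 608.8 m/s
Formula: Z = rho * c
Z = 2.03 * 608.8
Z = 1235.86

1235.86 rayl


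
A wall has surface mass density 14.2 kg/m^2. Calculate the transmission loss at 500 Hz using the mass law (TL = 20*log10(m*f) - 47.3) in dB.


Given values:
  m = 14.2 kg/m^2, f = 500 Hz
Formula: TL = 20 * log10(m * f) - 47.3
Compute m * f = 14.2 * 500 = 7100.0
Compute log10(7100.0) = 3.851258
Compute 20 * 3.851258 = 77.0252
TL = 77.0252 - 47.3 = 29.73

29.73 dB


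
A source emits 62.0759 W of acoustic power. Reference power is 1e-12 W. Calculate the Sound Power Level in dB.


Given values:
  W = 62.0759 W
  W_ref = 1e-12 W
Formula: SWL = 10 * log10(W / W_ref)
Compute ratio: W / W_ref = 62075900000000
Compute log10: log10(62075900000000) = 13.792923
Multiply: SWL = 10 * 13.792923 = 137.93

137.93 dB


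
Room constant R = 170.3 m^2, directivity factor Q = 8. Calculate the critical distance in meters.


Given values:
  R = 170.3 m^2, Q = 8
Formula: d_c = 0.141 * sqrt(Q * R)
Compute Q * R = 8 * 170.3 = 1362.4
Compute sqrt(1362.4) = 36.9107
d_c = 0.141 * 36.9107 = 5.204

5.204 m


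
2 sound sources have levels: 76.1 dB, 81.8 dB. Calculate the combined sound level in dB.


Formula: L_total = 10 * log10( sum(10^(Li/10)) )
  Source 1: 10^(76.1/10) = 40738027.7804
  Source 2: 10^(81.8/10) = 151356124.8436
Sum of linear values = 192094152.624
L_total = 10 * log10(192094152.624) = 82.84

82.84 dB


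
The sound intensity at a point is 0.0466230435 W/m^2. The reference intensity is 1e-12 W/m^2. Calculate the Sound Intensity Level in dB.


Given values:
  I = 0.0466230435 W/m^2
  I_ref = 1e-12 W/m^2
Formula: SIL = 10 * log10(I / I_ref)
Compute ratio: I / I_ref = 46623043500
Compute log10: log10(46623043500) = 10.668601
Multiply: SIL = 10 * 10.668601 = 106.69

106.69 dB


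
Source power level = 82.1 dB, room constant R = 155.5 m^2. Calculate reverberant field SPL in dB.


Given values:
  Lw = 82.1 dB, R = 155.5 m^2
Formula: SPL = Lw + 10 * log10(4 / R)
Compute 4 / R = 4 / 155.5 = 0.025723
Compute 10 * log10(0.025723) = -15.8968
SPL = 82.1 + (-15.8968) = 66.2

66.2 dB


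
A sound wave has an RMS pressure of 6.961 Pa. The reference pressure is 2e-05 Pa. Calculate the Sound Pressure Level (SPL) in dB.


Given values:
  p = 6.961 Pa
  p_ref = 2e-05 Pa
Formula: SPL = 20 * log10(p / p_ref)
Compute ratio: p / p_ref = 6.961 / 2e-05 = 348050
Compute log10: log10(348050) = 5.541642
Multiply: SPL = 20 * 5.541642 = 110.83

110.83 dB


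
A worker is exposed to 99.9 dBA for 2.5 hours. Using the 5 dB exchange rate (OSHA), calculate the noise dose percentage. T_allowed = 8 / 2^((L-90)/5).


Given values:
  L = 99.9 dBA, T = 2.5 hours
Formula: T_allowed = 8 / 2^((L - 90) / 5)
Compute exponent: (99.9 - 90) / 5 = 1.98
Compute 2^(1.98) = 3.944931
T_allowed = 8 / 3.944931 = 2.027919 hours
Dose = (T / T_allowed) * 100
Dose = (2.5 / 2.027919) * 100 = 123.28

123.28 %


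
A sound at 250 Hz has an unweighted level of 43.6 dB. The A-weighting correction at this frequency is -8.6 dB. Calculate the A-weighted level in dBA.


Given values:
  SPL = 43.6 dB
  A-weighting at 250 Hz = -8.6 dB
Formula: L_A = SPL + A_weight
L_A = 43.6 + (-8.6)
L_A = 35.0

35.0 dBA


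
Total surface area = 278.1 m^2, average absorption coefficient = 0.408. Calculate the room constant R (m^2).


Given values:
  S = 278.1 m^2, alpha = 0.408
Formula: R = S * alpha / (1 - alpha)
Numerator: 278.1 * 0.408 = 113.4648
Denominator: 1 - 0.408 = 0.592
R = 113.4648 / 0.592 = 191.66

191.66 m^2


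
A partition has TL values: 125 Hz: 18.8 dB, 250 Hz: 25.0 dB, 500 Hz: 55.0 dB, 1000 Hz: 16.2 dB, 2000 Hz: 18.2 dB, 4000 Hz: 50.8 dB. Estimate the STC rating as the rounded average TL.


Given TL values at each frequency:
  125 Hz: 18.8 dB
  250 Hz: 25.0 dB
  500 Hz: 55.0 dB
  1000 Hz: 16.2 dB
  2000 Hz: 18.2 dB
  4000 Hz: 50.8 dB
Formula: STC ~ round(average of TL values)
Sum = 18.8 + 25.0 + 55.0 + 16.2 + 18.2 + 50.8 = 184.0
Average = 184.0 / 6 = 30.67
Rounded: 31

31


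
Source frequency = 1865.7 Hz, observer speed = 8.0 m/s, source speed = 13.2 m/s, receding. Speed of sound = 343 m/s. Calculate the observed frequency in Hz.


Given values:
  f_s = 1865.7 Hz, v_o = 8.0 m/s, v_s = 13.2 m/s
  Direction: receding
Formula: f_o = f_s * (c - v_o) / (c + v_s)
Numerator: c - v_o = 343 - 8.0 = 335.0
Denominator: c + v_s = 343 + 13.2 = 356.2
f_o = 1865.7 * 335.0 / 356.2 = 1754.66

1754.66 Hz


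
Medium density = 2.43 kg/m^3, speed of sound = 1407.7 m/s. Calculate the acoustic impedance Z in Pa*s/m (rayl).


Given values:
  rho = 2.43 kg/m^3
  c = 1407.7 m/s
Formula: Z = rho * c
Z = 2.43 * 1407.7
Z = 3420.71

3420.71 rayl


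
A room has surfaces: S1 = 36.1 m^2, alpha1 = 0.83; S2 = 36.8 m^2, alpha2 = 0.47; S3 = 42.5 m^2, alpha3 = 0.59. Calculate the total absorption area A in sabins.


Given surfaces:
  Surface 1: 36.1 * 0.83 = 29.963
  Surface 2: 36.8 * 0.47 = 17.296
  Surface 3: 42.5 * 0.59 = 25.075
Formula: A = sum(Si * alpha_i)
A = 29.963 + 17.296 + 25.075
A = 72.33

72.33 sabins


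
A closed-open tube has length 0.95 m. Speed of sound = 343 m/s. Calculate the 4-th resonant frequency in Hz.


Given values:
  Tube type: closed-open, L = 0.95 m, c = 343 m/s, n = 4
Formula: f_n = (2n - 1) * c / (4 * L)
Compute 2n - 1 = 2*4 - 1 = 7
Compute 4 * L = 4 * 0.95 = 3.8
f = 7 * 343 / 3.8
f = 631.84

631.84 Hz


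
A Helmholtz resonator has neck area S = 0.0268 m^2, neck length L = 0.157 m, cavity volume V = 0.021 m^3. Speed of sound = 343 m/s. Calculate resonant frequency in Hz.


Given values:
  S = 0.0268 m^2, L = 0.157 m, V = 0.021 m^3, c = 343 m/s
Formula: f = (c / (2*pi)) * sqrt(S / (V * L))
Compute V * L = 0.021 * 0.157 = 0.003297
Compute S / (V * L) = 0.0268 / 0.003297 = 8.1286
Compute sqrt(8.1286) = 2.85107
Compute c / (2*pi) = 343 / 6.283185 = 54.590148
f = 54.590148 * 2.85107 = 155.64

155.64 Hz


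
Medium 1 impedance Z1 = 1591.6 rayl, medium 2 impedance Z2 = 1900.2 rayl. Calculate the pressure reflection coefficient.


Given values:
  Z1 = 1591.6 rayl, Z2 = 1900.2 rayl
Formula: R = (Z2 - Z1) / (Z2 + Z1)
Numerator: Z2 - Z1 = 1900.2 - 1591.6 = 308.6
Denominator: Z2 + Z1 = 1900.2 + 1591.6 = 3491.8
R = 308.6 / 3491.8 = 0.0884

0.0884


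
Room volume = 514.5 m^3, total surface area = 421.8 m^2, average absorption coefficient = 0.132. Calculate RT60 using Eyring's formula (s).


Given values:
  V = 514.5 m^3, S = 421.8 m^2, alpha = 0.132
Formula: RT60 = 0.161 * V / (-S * ln(1 - alpha))
Compute ln(1 - 0.132) = ln(0.868) = -0.141564
Denominator: -421.8 * -0.141564 = 59.7117
Numerator: 0.161 * 514.5 = 82.8345
RT60 = 82.8345 / 59.7117 = 1.387

1.387 s


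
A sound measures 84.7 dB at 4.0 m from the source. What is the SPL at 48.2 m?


Given values:
  SPL1 = 84.7 dB, r1 = 4.0 m, r2 = 48.2 m
Formula: SPL2 = SPL1 - 20 * log10(r2 / r1)
Compute ratio: r2 / r1 = 48.2 / 4.0 = 12.05
Compute log10: log10(12.05) = 1.080987
Compute drop: 20 * 1.080987 = 21.6197
SPL2 = 84.7 - 21.6197 = 63.08

63.08 dB


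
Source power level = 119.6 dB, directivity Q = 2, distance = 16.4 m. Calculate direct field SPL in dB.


Given values:
  Lw = 119.6 dB, Q = 2, r = 16.4 m
Formula: SPL = Lw + 10 * log10(Q / (4 * pi * r^2))
Compute 4 * pi * r^2 = 4 * pi * 16.4^2 = 3379.851
Compute Q / denom = 2 / 3379.851 = 0.00059174
Compute 10 * log10(0.00059174) = -32.2787
SPL = 119.6 + (-32.2787) = 87.32

87.32 dB


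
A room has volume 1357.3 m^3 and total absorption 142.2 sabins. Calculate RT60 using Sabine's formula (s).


Given values:
  V = 1357.3 m^3
  A = 142.2 sabins
Formula: RT60 = 0.161 * V / A
Numerator: 0.161 * 1357.3 = 218.5253
RT60 = 218.5253 / 142.2 = 1.537

1.537 s


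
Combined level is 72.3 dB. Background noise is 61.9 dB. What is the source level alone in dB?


Given values:
  L_total = 72.3 dB, L_bg = 61.9 dB
Formula: L_source = 10 * log10(10^(L_total/10) - 10^(L_bg/10))
Convert to linear:
  10^(72.3/10) = 16982436.5246
  10^(61.9/10) = 1548816.6189
Difference: 16982436.5246 - 1548816.6189 = 15433619.9057
L_source = 10 * log10(15433619.9057) = 71.88

71.88 dB


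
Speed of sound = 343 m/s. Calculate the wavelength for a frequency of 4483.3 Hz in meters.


Given values:
  c = 343 m/s, f = 4483.3 Hz
Formula: lambda = c / f
lambda = 343 / 4483.3
lambda = 0.0765

0.0765 m


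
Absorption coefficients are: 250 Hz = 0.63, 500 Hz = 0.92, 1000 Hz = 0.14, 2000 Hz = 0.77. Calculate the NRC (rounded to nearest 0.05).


Given values:
  a_250 = 0.63, a_500 = 0.92
  a_1000 = 0.14, a_2000 = 0.77
Formula: NRC = (a250 + a500 + a1000 + a2000) / 4
Sum = 0.63 + 0.92 + 0.14 + 0.77 = 2.46
NRC = 2.46 / 4 = 0.615
Rounded to nearest 0.05: 0.6

0.6


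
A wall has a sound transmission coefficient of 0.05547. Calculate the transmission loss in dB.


Given values:
  tau = 0.05547
Formula: TL = 10 * log10(1 / tau)
Compute 1 / tau = 1 / 0.05547 = 18.0278
Compute log10(18.0278) = 1.255943
TL = 10 * 1.255943 = 12.56

12.56 dB


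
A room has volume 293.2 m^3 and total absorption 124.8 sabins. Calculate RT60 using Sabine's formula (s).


Given values:
  V = 293.2 m^3
  A = 124.8 sabins
Formula: RT60 = 0.161 * V / A
Numerator: 0.161 * 293.2 = 47.2052
RT60 = 47.2052 / 124.8 = 0.378

0.378 s


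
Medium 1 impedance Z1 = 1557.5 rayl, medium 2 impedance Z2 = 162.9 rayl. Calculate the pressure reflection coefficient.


Given values:
  Z1 = 1557.5 rayl, Z2 = 162.9 rayl
Formula: R = (Z2 - Z1) / (Z2 + Z1)
Numerator: Z2 - Z1 = 162.9 - 1557.5 = -1394.6
Denominator: Z2 + Z1 = 162.9 + 1557.5 = 1720.4
R = -1394.6 / 1720.4 = -0.8106

-0.8106


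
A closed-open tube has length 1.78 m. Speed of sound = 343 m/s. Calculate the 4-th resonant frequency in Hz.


Given values:
  Tube type: closed-open, L = 1.78 m, c = 343 m/s, n = 4
Formula: f_n = (2n - 1) * c / (4 * L)
Compute 2n - 1 = 2*4 - 1 = 7
Compute 4 * L = 4 * 1.78 = 7.12
f = 7 * 343 / 7.12
f = 337.22

337.22 Hz


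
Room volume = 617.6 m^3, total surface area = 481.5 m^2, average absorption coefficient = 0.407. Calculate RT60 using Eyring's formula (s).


Given values:
  V = 617.6 m^3, S = 481.5 m^2, alpha = 0.407
Formula: RT60 = 0.161 * V / (-S * ln(1 - alpha))
Compute ln(1 - 0.407) = ln(0.593) = -0.522561
Denominator: -481.5 * -0.522561 = 251.6131
Numerator: 0.161 * 617.6 = 99.4336
RT60 = 99.4336 / 251.6131 = 0.395

0.395 s


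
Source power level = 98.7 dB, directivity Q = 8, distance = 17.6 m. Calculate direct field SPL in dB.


Given values:
  Lw = 98.7 dB, Q = 8, r = 17.6 m
Formula: SPL = Lw + 10 * log10(Q / (4 * pi * r^2))
Compute 4 * pi * r^2 = 4 * pi * 17.6^2 = 3892.559
Compute Q / denom = 8 / 3892.559 = 0.0020552
Compute 10 * log10(0.0020552) = -26.8715
SPL = 98.7 + (-26.8715) = 71.83

71.83 dB


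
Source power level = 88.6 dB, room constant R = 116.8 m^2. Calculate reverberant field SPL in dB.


Given values:
  Lw = 88.6 dB, R = 116.8 m^2
Formula: SPL = Lw + 10 * log10(4 / R)
Compute 4 / R = 4 / 116.8 = 0.034247
Compute 10 * log10(0.034247) = -14.6538
SPL = 88.6 + (-14.6538) = 73.95

73.95 dB


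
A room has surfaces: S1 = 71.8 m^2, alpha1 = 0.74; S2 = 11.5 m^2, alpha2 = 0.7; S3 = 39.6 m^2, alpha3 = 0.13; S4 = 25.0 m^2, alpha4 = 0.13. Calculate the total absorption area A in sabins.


Given surfaces:
  Surface 1: 71.8 * 0.74 = 53.132
  Surface 2: 11.5 * 0.7 = 8.05
  Surface 3: 39.6 * 0.13 = 5.148
  Surface 4: 25.0 * 0.13 = 3.25
Formula: A = sum(Si * alpha_i)
A = 53.132 + 8.05 + 5.148 + 3.25
A = 69.58

69.58 sabins


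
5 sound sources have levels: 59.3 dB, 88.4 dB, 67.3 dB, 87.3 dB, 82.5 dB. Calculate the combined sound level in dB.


Formula: L_total = 10 * log10( sum(10^(Li/10)) )
  Source 1: 10^(59.3/10) = 851138.0382
  Source 2: 10^(88.4/10) = 691830970.9189
  Source 3: 10^(67.3/10) = 5370317.9637
  Source 4: 10^(87.3/10) = 537031796.3703
  Source 5: 10^(82.5/10) = 177827941.0039
Sum of linear values = 1412912164.295
L_total = 10 * log10(1412912164.295) = 91.5

91.5 dB


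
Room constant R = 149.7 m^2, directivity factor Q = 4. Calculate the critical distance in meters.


Given values:
  R = 149.7 m^2, Q = 4
Formula: d_c = 0.141 * sqrt(Q * R)
Compute Q * R = 4 * 149.7 = 598.8
Compute sqrt(598.8) = 24.4704
d_c = 0.141 * 24.4704 = 3.45

3.45 m


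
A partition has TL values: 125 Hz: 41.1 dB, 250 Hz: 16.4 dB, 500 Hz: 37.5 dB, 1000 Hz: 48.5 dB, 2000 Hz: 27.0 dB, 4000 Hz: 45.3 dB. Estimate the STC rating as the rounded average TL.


Given TL values at each frequency:
  125 Hz: 41.1 dB
  250 Hz: 16.4 dB
  500 Hz: 37.5 dB
  1000 Hz: 48.5 dB
  2000 Hz: 27.0 dB
  4000 Hz: 45.3 dB
Formula: STC ~ round(average of TL values)
Sum = 41.1 + 16.4 + 37.5 + 48.5 + 27.0 + 45.3 = 215.8
Average = 215.8 / 6 = 35.97
Rounded: 36

36


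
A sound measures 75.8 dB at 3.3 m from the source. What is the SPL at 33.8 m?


Given values:
  SPL1 = 75.8 dB, r1 = 3.3 m, r2 = 33.8 m
Formula: SPL2 = SPL1 - 20 * log10(r2 / r1)
Compute ratio: r2 / r1 = 33.8 / 3.3 = 10.2424
Compute log10: log10(10.2424) = 1.010402
Compute drop: 20 * 1.010402 = 20.208
SPL2 = 75.8 - 20.208 = 55.59

55.59 dB


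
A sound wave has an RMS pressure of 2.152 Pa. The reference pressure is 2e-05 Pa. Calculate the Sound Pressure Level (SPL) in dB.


Given values:
  p = 2.152 Pa
  p_ref = 2e-05 Pa
Formula: SPL = 20 * log10(p / p_ref)
Compute ratio: p / p_ref = 2.152 / 2e-05 = 107600
Compute log10: log10(107600) = 5.031812
Multiply: SPL = 20 * 5.031812 = 100.64

100.64 dB


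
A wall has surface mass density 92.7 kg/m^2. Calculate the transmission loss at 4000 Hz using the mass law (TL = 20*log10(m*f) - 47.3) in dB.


Given values:
  m = 92.7 kg/m^2, f = 4000 Hz
Formula: TL = 20 * log10(m * f) - 47.3
Compute m * f = 92.7 * 4000 = 370800.0
Compute log10(370800.0) = 5.56914
Compute 20 * 5.56914 = 111.3828
TL = 111.3828 - 47.3 = 64.08

64.08 dB


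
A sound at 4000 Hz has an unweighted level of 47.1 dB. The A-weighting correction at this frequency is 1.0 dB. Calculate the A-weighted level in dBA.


Given values:
  SPL = 47.1 dB
  A-weighting at 4000 Hz = 1.0 dB
Formula: L_A = SPL + A_weight
L_A = 47.1 + (1.0)
L_A = 48.1

48.1 dBA


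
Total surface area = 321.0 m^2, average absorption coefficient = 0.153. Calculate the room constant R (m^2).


Given values:
  S = 321.0 m^2, alpha = 0.153
Formula: R = S * alpha / (1 - alpha)
Numerator: 321.0 * 0.153 = 49.113
Denominator: 1 - 0.153 = 0.847
R = 49.113 / 0.847 = 57.98

57.98 m^2


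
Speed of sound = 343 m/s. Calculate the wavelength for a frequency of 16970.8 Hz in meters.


Given values:
  c = 343 m/s, f = 16970.8 Hz
Formula: lambda = c / f
lambda = 343 / 16970.8
lambda = 0.0202

0.0202 m


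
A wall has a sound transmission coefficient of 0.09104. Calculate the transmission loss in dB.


Given values:
  tau = 0.09104
Formula: TL = 10 * log10(1 / tau)
Compute 1 / tau = 1 / 0.09104 = 10.9842
Compute log10(10.9842) = 1.040768
TL = 10 * 1.040768 = 10.41

10.41 dB


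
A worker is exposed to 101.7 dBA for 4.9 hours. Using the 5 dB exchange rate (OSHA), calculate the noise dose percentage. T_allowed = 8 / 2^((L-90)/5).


Given values:
  L = 101.7 dBA, T = 4.9 hours
Formula: T_allowed = 8 / 2^((L - 90) / 5)
Compute exponent: (101.7 - 90) / 5 = 2.34
Compute 2^(2.34) = 5.063026
T_allowed = 8 / 5.063026 = 1.580083 hours
Dose = (T / T_allowed) * 100
Dose = (4.9 / 1.580083) * 100 = 310.11

310.11 %


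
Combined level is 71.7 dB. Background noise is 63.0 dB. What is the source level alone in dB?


Given values:
  L_total = 71.7 dB, L_bg = 63.0 dB
Formula: L_source = 10 * log10(10^(L_total/10) - 10^(L_bg/10))
Convert to linear:
  10^(71.7/10) = 14791083.8817
  10^(63.0/10) = 1995262.315
Difference: 14791083.8817 - 1995262.315 = 12795821.5667
L_source = 10 * log10(12795821.5667) = 71.07

71.07 dB


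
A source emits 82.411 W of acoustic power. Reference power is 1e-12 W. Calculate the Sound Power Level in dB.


Given values:
  W = 82.411 W
  W_ref = 1e-12 W
Formula: SWL = 10 * log10(W / W_ref)
Compute ratio: W / W_ref = 82411000000000
Compute log10: log10(82411000000000) = 13.915985
Multiply: SWL = 10 * 13.915985 = 139.16

139.16 dB


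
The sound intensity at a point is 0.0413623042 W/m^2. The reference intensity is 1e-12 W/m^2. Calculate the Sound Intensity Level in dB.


Given values:
  I = 0.0413623042 W/m^2
  I_ref = 1e-12 W/m^2
Formula: SIL = 10 * log10(I / I_ref)
Compute ratio: I / I_ref = 41362304200
Compute log10: log10(41362304200) = 10.616605
Multiply: SIL = 10 * 10.616605 = 106.17

106.17 dB


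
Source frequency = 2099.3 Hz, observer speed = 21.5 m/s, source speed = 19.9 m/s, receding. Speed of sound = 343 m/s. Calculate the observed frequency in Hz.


Given values:
  f_s = 2099.3 Hz, v_o = 21.5 m/s, v_s = 19.9 m/s
  Direction: receding
Formula: f_o = f_s * (c - v_o) / (c + v_s)
Numerator: c - v_o = 343 - 21.5 = 321.5
Denominator: c + v_s = 343 + 19.9 = 362.9
f_o = 2099.3 * 321.5 / 362.9 = 1859.81

1859.81 Hz


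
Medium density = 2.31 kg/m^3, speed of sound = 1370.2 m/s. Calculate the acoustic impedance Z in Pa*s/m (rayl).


Given values:
  rho = 2.31 kg/m^3
  c = 1370.2 m/s
Formula: Z = rho * c
Z = 2.31 * 1370.2
Z = 3165.16

3165.16 rayl


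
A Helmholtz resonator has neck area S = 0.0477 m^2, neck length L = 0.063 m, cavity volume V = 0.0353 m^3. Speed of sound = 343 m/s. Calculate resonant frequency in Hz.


Given values:
  S = 0.0477 m^2, L = 0.063 m, V = 0.0353 m^3, c = 343 m/s
Formula: f = (c / (2*pi)) * sqrt(S / (V * L))
Compute V * L = 0.0353 * 0.063 = 0.0022239
Compute S / (V * L) = 0.0477 / 0.0022239 = 21.4488
Compute sqrt(21.4488) = 4.631285
Compute c / (2*pi) = 343 / 6.283185 = 54.590148
f = 54.590148 * 4.631285 = 252.82

252.82 Hz


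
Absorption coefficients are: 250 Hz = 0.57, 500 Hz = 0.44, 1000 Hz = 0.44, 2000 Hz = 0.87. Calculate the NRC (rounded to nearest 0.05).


Given values:
  a_250 = 0.57, a_500 = 0.44
  a_1000 = 0.44, a_2000 = 0.87
Formula: NRC = (a250 + a500 + a1000 + a2000) / 4
Sum = 0.57 + 0.44 + 0.44 + 0.87 = 2.32
NRC = 2.32 / 4 = 0.58
Rounded to nearest 0.05: 0.6

0.6


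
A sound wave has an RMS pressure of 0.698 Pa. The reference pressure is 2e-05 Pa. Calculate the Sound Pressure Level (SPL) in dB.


Given values:
  p = 0.698 Pa
  p_ref = 2e-05 Pa
Formula: SPL = 20 * log10(p / p_ref)
Compute ratio: p / p_ref = 0.698 / 2e-05 = 34900
Compute log10: log10(34900) = 4.542825
Multiply: SPL = 20 * 4.542825 = 90.86

90.86 dB


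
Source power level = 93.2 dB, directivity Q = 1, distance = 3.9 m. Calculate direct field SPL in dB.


Given values:
  Lw = 93.2 dB, Q = 1, r = 3.9 m
Formula: SPL = Lw + 10 * log10(Q / (4 * pi * r^2))
Compute 4 * pi * r^2 = 4 * pi * 3.9^2 = 191.1345
Compute Q / denom = 1 / 191.1345 = 0.00523192
Compute 10 * log10(0.00523192) = -22.8134
SPL = 93.2 + (-22.8134) = 70.39

70.39 dB
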